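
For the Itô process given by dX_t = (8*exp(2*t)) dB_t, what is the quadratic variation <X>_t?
<X>_t = 16*exp(4*t) - 16

For an Itô process dX_t = a(t) dt + b(t) dB_t, the quadratic variation is <X>_t = int_0^t b(s)^2 ds (the drift term does not contribute). Here b(s) = 8*exp(2*s), so
  b(s)^2 = 64*exp(4*s).
Integrating from 0 to t:
  <X>_t = int_0^t (64*exp(4*s)) ds = 16*exp(4*t) - 16.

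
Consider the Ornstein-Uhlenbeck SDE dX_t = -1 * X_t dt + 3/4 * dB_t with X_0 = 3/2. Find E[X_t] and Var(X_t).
E[X_t] = 3*exp(-t)/2; Var(X_t) = 9/32 - 9*exp(-2*t)/32

The OU SDE dX = -theta X dt + sigma dB admits the integrating factor exp(theta t): d(exp(theta t) X_t) = sigma exp(theta t) dB_t. Integrating from 0 to t:
  X_t = x_0 * exp(-theta t) + sigma * int_0^t exp(-theta (t-s)) dB_s.
The Itô integral has mean 0 and (by the Itô isometry) variance sigma^2 * int_0^t exp(-2 theta (t - s)) ds = sigma^2 * (1 - exp(-2 theta t)) / (2 theta).
With theta = 1, sigma = 3/4, x_0 = 3/2:
  E[X_t] = 3/2 * exp(-1 t) = 3*exp(-t)/2
  Var(X_t) = (3/4)^2 * (1 - exp(-2*1 t)) / (2 * 1) = 9/32 - 9*exp(-2*t)/32.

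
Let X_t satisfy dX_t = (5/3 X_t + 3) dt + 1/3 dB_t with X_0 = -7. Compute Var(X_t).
Var(X_t) = exp(10*t/3)/30 - 1/30

The variance V(t) = Var(X_t) satisfies V'(t) = 2 a V(t) + c^2 with V(0) = 0 (drift coefficient is linear in X, diffusion is constant). With a = 5/3, c = 1/3, the solution is
  V(t) = (c^2 / (2 a)) * (exp(2 a t) - 1)
       = ((1/3)^2 / (2*(5/3))) * (exp((10/3) t) - 1)
       = exp(10*t/3)/30 - 1/30.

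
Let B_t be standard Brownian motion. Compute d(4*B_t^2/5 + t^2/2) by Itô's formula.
d(4*B_t^2/5 + t^2/2) = (t + 4/5) dt + (8*B_t/5) dB_t

Itô's formula for f(t, x): d f(t, B_t) = (f_t + (1/2) f_xx) dt + f_x dB_t. Compute partials of f(t, x) = t^2/2 + 4*x^2/5:
  f_t(t,x)  = t
  f_x(t,x)  = 8*x/5
  f_xx(t,x) = 8/5
Assemble drift = f_t + (1/2) f_xx = t + 4/5 and diffusion = f_x = 8*x/5. Substituting x = B_t:
  d(4*B_t^2/5 + t^2/2) = (t + 4/5) dt + (8*B_t/5) dB_t.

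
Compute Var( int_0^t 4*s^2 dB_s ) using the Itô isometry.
Var = 16*t^5/5

The Itô integral of a deterministic integrand f(s) has mean 0 because each increment f(s) * (B_{s+ds} - B_s) has mean 0. By the Itô isometry:
  Var( int_0^t f(s) dB_s ) = E[ (int_0^t f(s) dB_s)^2 ] = int_0^t f(s)^2 ds.
Here f(s) = 4*s^2, so f(s)^2 = 16*s^4. Integrate:
  int_0^t (16*s^4) ds = 16*t^5/5.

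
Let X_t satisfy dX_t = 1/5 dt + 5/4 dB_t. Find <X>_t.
<X>_t = 25*t/16

For an Itô process dX_t = a(t) dt + b(t) dB_t, the quadratic variation is <X>_t = int_0^t b(s)^2 ds (the drift term does not contribute). Here b(s) = 5/4, so
  b(s)^2 = 25/16.
Integrating from 0 to t:
  <X>_t = int_0^t (25/16) ds = 25*t/16.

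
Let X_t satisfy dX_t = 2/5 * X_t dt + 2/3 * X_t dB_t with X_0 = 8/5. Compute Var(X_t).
Var(X_t) = 64*(exp(4*t/9) - 1)*exp(4*t/5)/25

For GBM dX = mu X dt + sigma X dB with X_0 = x_0, apply Itô to Y = log X: dY = (mu - sigma^2/2) dt + sigma dB, so Y_t = log(x_0) + (mu - sigma^2/2) t + sigma B_t and hence X_t = x_0 * exp((mu - sigma^2/2) t + sigma B_t).
With mu = 2/5, sigma = 2/3, x_0 = 8/5, this gives:
  X_t = 8/5 * exp((8/45) * t + (2/3) * B_t).
Since sigma*B_t ~ Normal(0, sigma^2 t), E[exp(sigma*B_t)] = exp(sigma^2 t / 2); so E[X_t] = x_0 * exp((mu - sigma^2/2) t) * exp(sigma^2 t / 2) = x_0 * exp(mu t) = 8*exp(2*t/5)/5.
Var(X_t) = E[X_t^2] - (E[X_t])^2 = x_0^2 * exp(2 mu t) * (exp(sigma^2 t) - 1) = 64*(exp(4*t/9) - 1)*exp(4*t/5)/25.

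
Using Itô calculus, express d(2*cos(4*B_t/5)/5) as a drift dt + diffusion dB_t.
d(2*cos(4*B_t/5)/5) = (-16*cos(4*B_t/5)/125) dt + (-8*sin(4*B_t/5)/25) dB_t

Itô's formula for f(B_t) gives d f(B_t) = f'(B_t) dB_t + (1/2) f''(B_t) dt. Compute derivatives of f(x) = 2*cos(4*x/5)/5:
  f'(x)  = -8*sin(4*x/5)/25
  f''(x) = -32*cos(4*x/5)/125
Substitute x = B_t and multiply the f'' term by 1/2:
  drift     = (1/2) * (-32*cos(4*x/5)/125) evaluated at B_t = -16*cos(4*B_t/5)/125
  diffusion = (-8*sin(4*x/5)/25) evaluated at B_t = -8*sin(4*B_t/5)/25
Therefore d(2*cos(4*B_t/5)/5) = (-16*cos(4*B_t/5)/125) dt + (-8*sin(4*B_t/5)/25) dB_t.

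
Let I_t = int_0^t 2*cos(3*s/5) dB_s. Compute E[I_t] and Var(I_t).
E[I_t] = 0; Var(I_t) = 2*t + 5*sin(6*t/5)/3

The Itô integral of a deterministic integrand f(s) has mean 0 because each increment f(s) * (B_{s+ds} - B_s) has mean 0. By the Itô isometry:
  Var( int_0^t f(s) dB_s ) = E[ (int_0^t f(s) dB_s)^2 ] = int_0^t f(s)^2 ds.
Here f(s) = 2*cos(3*s/5), so f(s)^2 = 4*cos(3*s/5)^2. Integrate:
  int_0^t (4*cos(3*s/5)^2) ds = 2*t + 5*sin(6*t/5)/3.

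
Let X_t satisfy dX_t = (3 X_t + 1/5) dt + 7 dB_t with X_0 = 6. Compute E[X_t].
E[X_t] = 91*exp(3*t)/15 - 1/15

Taking expectations and using E[dB_t] = 0, the mean m(t) = E[X_t] satisfies the ODE m'(t) = a m(t) + b with m(0) = x_0. With a = 3, b = 1/5, x_0 = 6, the solution is
  m(t) = x_0 * exp(a t) + (b/a) * (exp(a t) - 1)
       = 6 * exp(3 t) + ((1/5)/3) * (exp(3 t) - 1)
       = 91*exp(3*t)/15 - 1/15.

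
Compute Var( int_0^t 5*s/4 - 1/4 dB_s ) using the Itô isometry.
Var = t*(25*t^2 - 15*t + 3)/48

The Itô integral of a deterministic integrand f(s) has mean 0 because each increment f(s) * (B_{s+ds} - B_s) has mean 0. By the Itô isometry:
  Var( int_0^t f(s) dB_s ) = E[ (int_0^t f(s) dB_s)^2 ] = int_0^t f(s)^2 ds.
Here f(s) = 5*s/4 - 1/4, so f(s)^2 = (5*s - 1)^2/16. Integrate:
  int_0^t ((5*s - 1)^2/16) ds = t*(25*t^2 - 15*t + 3)/48.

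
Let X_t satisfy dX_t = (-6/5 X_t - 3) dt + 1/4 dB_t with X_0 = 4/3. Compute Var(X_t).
Var(X_t) = 5/192 - 5*exp(-12*t/5)/192

The variance V(t) = Var(X_t) satisfies V'(t) = 2 a V(t) + c^2 with V(0) = 0 (drift coefficient is linear in X, diffusion is constant). With a = -6/5, c = 1/4, the solution is
  V(t) = (c^2 / (2 a)) * (exp(2 a t) - 1)
       = ((1/4)^2 / (2*(-6/5))) * (exp((-12/5) t) - 1)
       = 5/192 - 5*exp(-12*t/5)/192.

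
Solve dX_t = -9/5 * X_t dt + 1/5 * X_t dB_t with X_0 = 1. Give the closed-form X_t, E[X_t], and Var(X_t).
X_t = 1 * exp((-91/50) t + (1/5) B_t); E[X_t] = exp(-9*t/5); Var(X_t) = (exp(t/25) - 1)*exp(-18*t/5)

For GBM dX = mu X dt + sigma X dB with X_0 = x_0, apply Itô to Y = log X: dY = (mu - sigma^2/2) dt + sigma dB, so Y_t = log(x_0) + (mu - sigma^2/2) t + sigma B_t and hence X_t = x_0 * exp((mu - sigma^2/2) t + sigma B_t).
With mu = -9/5, sigma = 1/5, x_0 = 1, this gives:
  X_t = 1 * exp((-91/50) * t + (1/5) * B_t).
Since sigma*B_t ~ Normal(0, sigma^2 t), E[exp(sigma*B_t)] = exp(sigma^2 t / 2); so E[X_t] = x_0 * exp((mu - sigma^2/2) t) * exp(sigma^2 t / 2) = x_0 * exp(mu t) = exp(-9*t/5).
Var(X_t) = E[X_t^2] - (E[X_t])^2 = x_0^2 * exp(2 mu t) * (exp(sigma^2 t) - 1) = (exp(t/25) - 1)*exp(-18*t/5).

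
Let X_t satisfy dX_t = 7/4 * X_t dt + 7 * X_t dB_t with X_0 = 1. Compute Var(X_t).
Var(X_t) = (exp(49*t) - 1)*exp(7*t/2)

For GBM dX = mu X dt + sigma X dB with X_0 = x_0, apply Itô to Y = log X: dY = (mu - sigma^2/2) dt + sigma dB, so Y_t = log(x_0) + (mu - sigma^2/2) t + sigma B_t and hence X_t = x_0 * exp((mu - sigma^2/2) t + sigma B_t).
With mu = 7/4, sigma = 7, x_0 = 1, this gives:
  X_t = 1 * exp((-91/4) * t + (7) * B_t).
Since sigma*B_t ~ Normal(0, sigma^2 t), E[exp(sigma*B_t)] = exp(sigma^2 t / 2); so E[X_t] = x_0 * exp((mu - sigma^2/2) t) * exp(sigma^2 t / 2) = x_0 * exp(mu t) = exp(7*t/4).
Var(X_t) = E[X_t^2] - (E[X_t])^2 = x_0^2 * exp(2 mu t) * (exp(sigma^2 t) - 1) = (exp(49*t) - 1)*exp(7*t/2).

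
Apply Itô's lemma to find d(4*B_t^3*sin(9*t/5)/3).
d(4*B_t^3*sin(9*t/5)/3) = (4*B_t*(3*B_t^2*cos(9*t/5)/5 + sin(9*t/5))) dt + (4*B_t^2*sin(9*t/5)) dB_t

Itô's formula for f(t, x): d f(t, B_t) = (f_t + (1/2) f_xx) dt + f_x dB_t. Compute partials of f(t, x) = 4*x^3*sin(9*t/5)/3:
  f_t(t,x)  = 12*x^3*cos(9*t/5)/5
  f_x(t,x)  = 4*x^2*sin(9*t/5)
  f_xx(t,x) = 8*x*sin(9*t/5)
Assemble drift = f_t + (1/2) f_xx = 4*x*(3*x^2*cos(9*t/5)/5 + sin(9*t/5)) and diffusion = f_x = 4*x^2*sin(9*t/5). Substituting x = B_t:
  d(4*B_t^3*sin(9*t/5)/3) = (4*B_t*(3*B_t^2*cos(9*t/5)/5 + sin(9*t/5))) dt + (4*B_t^2*sin(9*t/5)) dB_t.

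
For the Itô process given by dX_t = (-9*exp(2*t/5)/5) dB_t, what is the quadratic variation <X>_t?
<X>_t = 81*exp(4*t/5)/20 - 81/20

For an Itô process dX_t = a(t) dt + b(t) dB_t, the quadratic variation is <X>_t = int_0^t b(s)^2 ds (the drift term does not contribute). Here b(s) = -9*exp(2*s/5)/5, so
  b(s)^2 = 81*exp(4*s/5)/25.
Integrating from 0 to t:
  <X>_t = int_0^t (81*exp(4*s/5)/25) ds = 81*exp(4*t/5)/20 - 81/20.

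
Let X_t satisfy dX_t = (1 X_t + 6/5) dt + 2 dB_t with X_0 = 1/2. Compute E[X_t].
E[X_t] = 17*exp(t)/10 - 6/5

Taking expectations and using E[dB_t] = 0, the mean m(t) = E[X_t] satisfies the ODE m'(t) = a m(t) + b with m(0) = x_0. With a = 1, b = 6/5, x_0 = 1/2, the solution is
  m(t) = x_0 * exp(a t) + (b/a) * (exp(a t) - 1)
       = (1/2) * exp(1 t) + ((6/5)/1) * (exp(1 t) - 1)
       = 17*exp(t)/10 - 6/5.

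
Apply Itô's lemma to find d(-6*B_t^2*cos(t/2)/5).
d(-6*B_t^2*cos(t/2)/5) = (3*B_t^2*sin(t/2)/5 - 6*cos(t/2)/5) dt + (-12*B_t*cos(t/2)/5) dB_t

Itô's formula for f(t, x): d f(t, B_t) = (f_t + (1/2) f_xx) dt + f_x dB_t. Compute partials of f(t, x) = -6*x^2*cos(t/2)/5:
  f_t(t,x)  = 3*x^2*sin(t/2)/5
  f_x(t,x)  = -12*x*cos(t/2)/5
  f_xx(t,x) = -12*cos(t/2)/5
Assemble drift = f_t + (1/2) f_xx = 3*x^2*sin(t/2)/5 - 6*cos(t/2)/5 and diffusion = f_x = -12*x*cos(t/2)/5. Substituting x = B_t:
  d(-6*B_t^2*cos(t/2)/5) = (3*B_t^2*sin(t/2)/5 - 6*cos(t/2)/5) dt + (-12*B_t*cos(t/2)/5) dB_t.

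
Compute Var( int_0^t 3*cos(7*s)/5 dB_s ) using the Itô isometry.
Var = 9*t/50 + 9*sin(14*t)/700

The Itô integral of a deterministic integrand f(s) has mean 0 because each increment f(s) * (B_{s+ds} - B_s) has mean 0. By the Itô isometry:
  Var( int_0^t f(s) dB_s ) = E[ (int_0^t f(s) dB_s)^2 ] = int_0^t f(s)^2 ds.
Here f(s) = 3*cos(7*s)/5, so f(s)^2 = 9*cos(7*s)^2/25. Integrate:
  int_0^t (9*cos(7*s)^2/25) ds = 9*t/50 + 9*sin(14*t)/700.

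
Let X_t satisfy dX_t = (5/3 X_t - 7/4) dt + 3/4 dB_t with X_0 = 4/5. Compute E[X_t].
E[X_t] = 21/20 - exp(5*t/3)/4

Taking expectations and using E[dB_t] = 0, the mean m(t) = E[X_t] satisfies the ODE m'(t) = a m(t) + b with m(0) = x_0. With a = 5/3, b = -7/4, x_0 = 4/5, the solution is
  m(t) = x_0 * exp(a t) + (b/a) * (exp(a t) - 1)
       = (4/5) * exp((5/3) t) + ((-7/4)/(5/3)) * (exp((5/3) t) - 1)
       = 21/20 - exp(5*t/3)/4.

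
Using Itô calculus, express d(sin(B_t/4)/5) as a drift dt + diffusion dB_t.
d(sin(B_t/4)/5) = (-sin(B_t/4)/160) dt + (cos(B_t/4)/20) dB_t

Itô's formula for f(B_t) gives d f(B_t) = f'(B_t) dB_t + (1/2) f''(B_t) dt. Compute derivatives of f(x) = sin(x/4)/5:
  f'(x)  = cos(x/4)/20
  f''(x) = -sin(x/4)/80
Substitute x = B_t and multiply the f'' term by 1/2:
  drift     = (1/2) * (-sin(x/4)/80) evaluated at B_t = -sin(B_t/4)/160
  diffusion = (cos(x/4)/20) evaluated at B_t = cos(B_t/4)/20
Therefore d(sin(B_t/4)/5) = (-sin(B_t/4)/160) dt + (cos(B_t/4)/20) dB_t.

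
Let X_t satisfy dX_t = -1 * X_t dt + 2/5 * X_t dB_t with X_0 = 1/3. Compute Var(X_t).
Var(X_t) = (exp(4*t/25) - 1)*exp(-2*t)/9

For GBM dX = mu X dt + sigma X dB with X_0 = x_0, apply Itô to Y = log X: dY = (mu - sigma^2/2) dt + sigma dB, so Y_t = log(x_0) + (mu - sigma^2/2) t + sigma B_t and hence X_t = x_0 * exp((mu - sigma^2/2) t + sigma B_t).
With mu = -1, sigma = 2/5, x_0 = 1/3, this gives:
  X_t = 1/3 * exp((-27/25) * t + (2/5) * B_t).
Since sigma*B_t ~ Normal(0, sigma^2 t), E[exp(sigma*B_t)] = exp(sigma^2 t / 2); so E[X_t] = x_0 * exp((mu - sigma^2/2) t) * exp(sigma^2 t / 2) = x_0 * exp(mu t) = exp(-t)/3.
Var(X_t) = E[X_t^2] - (E[X_t])^2 = x_0^2 * exp(2 mu t) * (exp(sigma^2 t) - 1) = (exp(4*t/25) - 1)*exp(-2*t)/9.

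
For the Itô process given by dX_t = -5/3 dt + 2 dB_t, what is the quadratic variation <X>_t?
<X>_t = 4*t

For an Itô process dX_t = a(t) dt + b(t) dB_t, the quadratic variation is <X>_t = int_0^t b(s)^2 ds (the drift term does not contribute). Here b(s) = 2, so
  b(s)^2 = 4.
Integrating from 0 to t:
  <X>_t = int_0^t (4) ds = 4*t.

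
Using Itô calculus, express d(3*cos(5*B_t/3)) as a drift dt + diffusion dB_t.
d(3*cos(5*B_t/3)) = (-25*cos(5*B_t/3)/6) dt + (-5*sin(5*B_t/3)) dB_t

Itô's formula for f(B_t) gives d f(B_t) = f'(B_t) dB_t + (1/2) f''(B_t) dt. Compute derivatives of f(x) = 3*cos(5*x/3):
  f'(x)  = -5*sin(5*x/3)
  f''(x) = -25*cos(5*x/3)/3
Substitute x = B_t and multiply the f'' term by 1/2:
  drift     = (1/2) * (-25*cos(5*x/3)/3) evaluated at B_t = -25*cos(5*B_t/3)/6
  diffusion = (-5*sin(5*x/3)) evaluated at B_t = -5*sin(5*B_t/3)
Therefore d(3*cos(5*B_t/3)) = (-25*cos(5*B_t/3)/6) dt + (-5*sin(5*B_t/3)) dB_t.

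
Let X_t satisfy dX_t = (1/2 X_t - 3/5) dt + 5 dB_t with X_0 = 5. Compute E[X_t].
E[X_t] = 19*exp(t/2)/5 + 6/5

Taking expectations and using E[dB_t] = 0, the mean m(t) = E[X_t] satisfies the ODE m'(t) = a m(t) + b with m(0) = x_0. With a = 1/2, b = -3/5, x_0 = 5, the solution is
  m(t) = x_0 * exp(a t) + (b/a) * (exp(a t) - 1)
       = 5 * exp((1/2) t) + ((-3/5)/(1/2)) * (exp((1/2) t) - 1)
       = 19*exp(t/2)/5 + 6/5.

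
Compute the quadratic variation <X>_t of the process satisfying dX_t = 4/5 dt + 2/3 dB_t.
<X>_t = 4*t/9

For an Itô process dX_t = a(t) dt + b(t) dB_t, the quadratic variation is <X>_t = int_0^t b(s)^2 ds (the drift term does not contribute). Here b(s) = 2/3, so
  b(s)^2 = 4/9.
Integrating from 0 to t:
  <X>_t = int_0^t (4/9) ds = 4*t/9.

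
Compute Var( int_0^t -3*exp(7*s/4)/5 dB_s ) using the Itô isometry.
Var = 18*exp(7*t/2)/175 - 18/175

The Itô integral of a deterministic integrand f(s) has mean 0 because each increment f(s) * (B_{s+ds} - B_s) has mean 0. By the Itô isometry:
  Var( int_0^t f(s) dB_s ) = E[ (int_0^t f(s) dB_s)^2 ] = int_0^t f(s)^2 ds.
Here f(s) = -3*exp(7*s/4)/5, so f(s)^2 = 9*exp(7*s/2)/25. Integrate:
  int_0^t (9*exp(7*s/2)/25) ds = 18*exp(7*t/2)/175 - 18/175.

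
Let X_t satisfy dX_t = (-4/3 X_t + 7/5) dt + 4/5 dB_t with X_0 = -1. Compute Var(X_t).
Var(X_t) = 6/25 - 6*exp(-8*t/3)/25

The variance V(t) = Var(X_t) satisfies V'(t) = 2 a V(t) + c^2 with V(0) = 0 (drift coefficient is linear in X, diffusion is constant). With a = -4/3, c = 4/5, the solution is
  V(t) = (c^2 / (2 a)) * (exp(2 a t) - 1)
       = ((4/5)^2 / (2*(-4/3))) * (exp((-8/3) t) - 1)
       = 6/25 - 6*exp(-8*t/3)/25.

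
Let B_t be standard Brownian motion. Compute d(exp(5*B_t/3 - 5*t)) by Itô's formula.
d(exp(5*B_t/3 - 5*t)) = (-65*exp(5*B_t/3 - 5*t)/18) dt + (5*exp(5*B_t/3 - 5*t)/3) dB_t

Itô's formula for f(t, x): d f(t, B_t) = (f_t + (1/2) f_xx) dt + f_x dB_t. Compute partials of f(t, x) = exp(-5*t + 5*x/3):
  f_t(t,x)  = -5*exp(-5*t + 5*x/3)
  f_x(t,x)  = 5*exp(-5*t + 5*x/3)/3
  f_xx(t,x) = 25*exp(-5*t + 5*x/3)/9
Assemble drift = f_t + (1/2) f_xx = -65*exp(-5*t + 5*x/3)/18 and diffusion = f_x = 5*exp(-5*t + 5*x/3)/3. Substituting x = B_t:
  d(exp(5*B_t/3 - 5*t)) = (-65*exp(5*B_t/3 - 5*t)/18) dt + (5*exp(5*B_t/3 - 5*t)/3) dB_t.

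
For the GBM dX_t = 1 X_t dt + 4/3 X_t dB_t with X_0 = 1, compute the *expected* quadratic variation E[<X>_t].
E[<X>_t] = 8*exp(34*t/9)/17 - 8/17

<X>_t = int_0^t ((4/3) * X_s)^2 ds. Taking expectation inside the integral: E[<X>_t] = (4/3)^2 * int_0^t E[X_s^2] ds. For GBM, E[X_s^2] = x_0^2 * exp((2 mu + sigma^2) s). Integrating:
  E[<X>_t] = (4/3)^2 * 1^2 * (exp((2*1 + (4/3)^2) t) - 1) / (2*1 + (4/3)^2)
           = (4/3)^2 * 1^2 * (exp((34/9) t) - 1) / (34/9) = 8*exp(34*t/9)/17 - 8/17.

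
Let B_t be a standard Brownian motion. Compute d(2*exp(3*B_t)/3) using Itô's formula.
d(2*exp(3*B_t)/3) = (3*exp(3*B_t)) dt + (2*exp(3*B_t)) dB_t

Itô's formula for f(B_t) gives d f(B_t) = f'(B_t) dB_t + (1/2) f''(B_t) dt. Compute derivatives of f(x) = 2*exp(3*x)/3:
  f'(x)  = 2*exp(3*x)
  f''(x) = 6*exp(3*x)
Substitute x = B_t and multiply the f'' term by 1/2:
  drift     = (1/2) * (6*exp(3*x)) evaluated at B_t = 3*exp(3*B_t)
  diffusion = (2*exp(3*x)) evaluated at B_t = 2*exp(3*B_t)
Therefore d(2*exp(3*B_t)/3) = (3*exp(3*B_t)) dt + (2*exp(3*B_t)) dB_t.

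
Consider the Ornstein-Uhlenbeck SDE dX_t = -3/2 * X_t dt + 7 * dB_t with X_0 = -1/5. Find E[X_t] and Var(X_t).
E[X_t] = -exp(-3*t/2)/5; Var(X_t) = 49/3 - 49*exp(-3*t)/3

The OU SDE dX = -theta X dt + sigma dB admits the integrating factor exp(theta t): d(exp(theta t) X_t) = sigma exp(theta t) dB_t. Integrating from 0 to t:
  X_t = x_0 * exp(-theta t) + sigma * int_0^t exp(-theta (t-s)) dB_s.
The Itô integral has mean 0 and (by the Itô isometry) variance sigma^2 * int_0^t exp(-2 theta (t - s)) ds = sigma^2 * (1 - exp(-2 theta t)) / (2 theta).
With theta = 3/2, sigma = 7, x_0 = -1/5:
  E[X_t] = -1/5 * exp(-3/2 t) = -exp(-3*t/2)/5
  Var(X_t) = (7)^2 * (1 - exp(-2*3/2 t)) / (2 * 3/2) = 49/3 - 49*exp(-3*t)/3.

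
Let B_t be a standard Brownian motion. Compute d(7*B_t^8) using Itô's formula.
d(7*B_t^8) = (196*B_t^6) dt + (56*B_t^7) dB_t

Itô's formula for f(B_t) gives d f(B_t) = f'(B_t) dB_t + (1/2) f''(B_t) dt. Compute derivatives of f(x) = 7*x^8:
  f'(x)  = 56*x^7
  f''(x) = 392*x^6
Substitute x = B_t and multiply the f'' term by 1/2:
  drift     = (1/2) * (392*x^6) evaluated at B_t = 196*B_t^6
  diffusion = (56*x^7) evaluated at B_t = 56*B_t^7
Therefore d(7*B_t^8) = (196*B_t^6) dt + (56*B_t^7) dB_t.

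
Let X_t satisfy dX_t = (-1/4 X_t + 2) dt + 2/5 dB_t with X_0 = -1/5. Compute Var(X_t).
Var(X_t) = 8/25 - 8*exp(-t/2)/25

The variance V(t) = Var(X_t) satisfies V'(t) = 2 a V(t) + c^2 with V(0) = 0 (drift coefficient is linear in X, diffusion is constant). With a = -1/4, c = 2/5, the solution is
  V(t) = (c^2 / (2 a)) * (exp(2 a t) - 1)
       = ((2/5)^2 / (2*(-1/4))) * (exp((-1/2) t) - 1)
       = 8/25 - 8*exp(-t/2)/25.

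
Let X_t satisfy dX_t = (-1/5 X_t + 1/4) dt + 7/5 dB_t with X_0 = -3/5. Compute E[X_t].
E[X_t] = 5/4 - 37*exp(-t/5)/20

Taking expectations and using E[dB_t] = 0, the mean m(t) = E[X_t] satisfies the ODE m'(t) = a m(t) + b with m(0) = x_0. With a = -1/5, b = 1/4, x_0 = -3/5, the solution is
  m(t) = x_0 * exp(a t) + (b/a) * (exp(a t) - 1)
       = (-3/5) * exp((-1/5) t) + ((1/4)/(-1/5)) * (exp((-1/5) t) - 1)
       = 5/4 - 37*exp(-t/5)/20.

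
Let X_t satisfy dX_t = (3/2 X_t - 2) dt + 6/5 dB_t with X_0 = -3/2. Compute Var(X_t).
Var(X_t) = 12*exp(3*t)/25 - 12/25

The variance V(t) = Var(X_t) satisfies V'(t) = 2 a V(t) + c^2 with V(0) = 0 (drift coefficient is linear in X, diffusion is constant). With a = 3/2, c = 6/5, the solution is
  V(t) = (c^2 / (2 a)) * (exp(2 a t) - 1)
       = ((6/5)^2 / (2*(3/2))) * (exp(3 t) - 1)
       = 12*exp(3*t)/25 - 12/25.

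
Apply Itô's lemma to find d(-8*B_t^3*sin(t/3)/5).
d(-8*B_t^3*sin(t/3)/5) = (-8*B_t*(B_t^2*cos(t/3) + 9*sin(t/3))/15) dt + (-24*B_t^2*sin(t/3)/5) dB_t

Itô's formula for f(t, x): d f(t, B_t) = (f_t + (1/2) f_xx) dt + f_x dB_t. Compute partials of f(t, x) = -8*x^3*sin(t/3)/5:
  f_t(t,x)  = -8*x^3*cos(t/3)/15
  f_x(t,x)  = -24*x^2*sin(t/3)/5
  f_xx(t,x) = -48*x*sin(t/3)/5
Assemble drift = f_t + (1/2) f_xx = -8*x*(x^2*cos(t/3) + 9*sin(t/3))/15 and diffusion = f_x = -24*x^2*sin(t/3)/5. Substituting x = B_t:
  d(-8*B_t^3*sin(t/3)/5) = (-8*B_t*(B_t^2*cos(t/3) + 9*sin(t/3))/15) dt + (-24*B_t^2*sin(t/3)/5) dB_t.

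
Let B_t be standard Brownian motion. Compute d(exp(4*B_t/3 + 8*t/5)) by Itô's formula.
d(exp(4*B_t/3 + 8*t/5)) = (112*exp(4*B_t/3 + 8*t/5)/45) dt + (4*exp(4*B_t/3 + 8*t/5)/3) dB_t

Itô's formula for f(t, x): d f(t, B_t) = (f_t + (1/2) f_xx) dt + f_x dB_t. Compute partials of f(t, x) = exp(8*t/5 + 4*x/3):
  f_t(t,x)  = 8*exp(8*t/5 + 4*x/3)/5
  f_x(t,x)  = 4*exp(8*t/5 + 4*x/3)/3
  f_xx(t,x) = 16*exp(8*t/5 + 4*x/3)/9
Assemble drift = f_t + (1/2) f_xx = 112*exp(8*t/5 + 4*x/3)/45 and diffusion = f_x = 4*exp(8*t/5 + 4*x/3)/3. Substituting x = B_t:
  d(exp(4*B_t/3 + 8*t/5)) = (112*exp(4*B_t/3 + 8*t/5)/45) dt + (4*exp(4*B_t/3 + 8*t/5)/3) dB_t.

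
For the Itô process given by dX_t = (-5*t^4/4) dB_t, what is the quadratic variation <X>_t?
<X>_t = 25*t^9/144

For an Itô process dX_t = a(t) dt + b(t) dB_t, the quadratic variation is <X>_t = int_0^t b(s)^2 ds (the drift term does not contribute). Here b(s) = -5*s^4/4, so
  b(s)^2 = 25*s^8/16.
Integrating from 0 to t:
  <X>_t = int_0^t (25*s^8/16) ds = 25*t^9/144.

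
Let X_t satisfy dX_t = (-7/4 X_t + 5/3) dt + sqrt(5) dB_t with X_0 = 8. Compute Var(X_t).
Var(X_t) = 10/7 - 10*exp(-7*t/2)/7

The variance V(t) = Var(X_t) satisfies V'(t) = 2 a V(t) + c^2 with V(0) = 0 (drift coefficient is linear in X, diffusion is constant). With a = -7/4, c = sqrt(5), the solution is
  V(t) = (c^2 / (2 a)) * (exp(2 a t) - 1)
       = (sqrt(5)^2 / (2*(-7/4))) * (exp((-7/2) t) - 1)
       = 10/7 - 10*exp(-7*t/2)/7.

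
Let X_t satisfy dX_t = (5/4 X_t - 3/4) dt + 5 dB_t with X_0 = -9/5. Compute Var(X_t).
Var(X_t) = 10*exp(5*t/2) - 10

The variance V(t) = Var(X_t) satisfies V'(t) = 2 a V(t) + c^2 with V(0) = 0 (drift coefficient is linear in X, diffusion is constant). With a = 5/4, c = 5, the solution is
  V(t) = (c^2 / (2 a)) * (exp(2 a t) - 1)
       = (5^2 / (2*(5/4))) * (exp((5/2) t) - 1)
       = 10*exp(5*t/2) - 10.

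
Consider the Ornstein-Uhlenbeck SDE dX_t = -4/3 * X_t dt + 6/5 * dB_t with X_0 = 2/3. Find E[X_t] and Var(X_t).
E[X_t] = 2*exp(-4*t/3)/3; Var(X_t) = 27/50 - 27*exp(-8*t/3)/50

The OU SDE dX = -theta X dt + sigma dB admits the integrating factor exp(theta t): d(exp(theta t) X_t) = sigma exp(theta t) dB_t. Integrating from 0 to t:
  X_t = x_0 * exp(-theta t) + sigma * int_0^t exp(-theta (t-s)) dB_s.
The Itô integral has mean 0 and (by the Itô isometry) variance sigma^2 * int_0^t exp(-2 theta (t - s)) ds = sigma^2 * (1 - exp(-2 theta t)) / (2 theta).
With theta = 4/3, sigma = 6/5, x_0 = 2/3:
  E[X_t] = 2/3 * exp(-4/3 t) = 2*exp(-4*t/3)/3
  Var(X_t) = (6/5)^2 * (1 - exp(-2*4/3 t)) / (2 * 4/3) = 27/50 - 27*exp(-8*t/3)/50.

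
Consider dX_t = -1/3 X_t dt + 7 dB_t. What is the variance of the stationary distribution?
lim Var(X_t) = 147/2

The OU SDE dX = -theta X dt + sigma dB admits the integrating factor exp(theta t): d(exp(theta t) X_t) = sigma exp(theta t) dB_t. Integrating from 0 to t gives X_t = x_0 * exp(-theta t) + sigma * int_0^t exp(-theta (t-s)) dB_s for any initial x_0. The Itô integral has variance (by the Itô isometry) sigma^2 * int_0^t exp(-2 theta (t - s)) ds = sigma^2 * (1 - exp(-2 theta t)) / (2 theta), independent of x_0.
With theta = 1/3, sigma = 7:
  Var(X_t) = (7)^2 * (1 - exp(-2*1/3 t)) / (2 * 1/3) = 147/2 - 147*exp(-2*t/3)/2.
As t -> infinity, exp(-2*1/3 t) -> 0, so the stationary variance is sigma^2 / (2 theta) = 147/2.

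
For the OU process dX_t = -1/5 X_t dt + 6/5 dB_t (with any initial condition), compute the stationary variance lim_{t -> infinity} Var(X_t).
lim Var(X_t) = 18/5

The OU SDE dX = -theta X dt + sigma dB admits the integrating factor exp(theta t): d(exp(theta t) X_t) = sigma exp(theta t) dB_t. Integrating from 0 to t gives X_t = x_0 * exp(-theta t) + sigma * int_0^t exp(-theta (t-s)) dB_s for any initial x_0. The Itô integral has variance (by the Itô isometry) sigma^2 * int_0^t exp(-2 theta (t - s)) ds = sigma^2 * (1 - exp(-2 theta t)) / (2 theta), independent of x_0.
With theta = 1/5, sigma = 6/5:
  Var(X_t) = (6/5)^2 * (1 - exp(-2*1/5 t)) / (2 * 1/5) = 18/5 - 18*exp(-2*t/5)/5.
As t -> infinity, exp(-2*1/5 t) -> 0, so the stationary variance is sigma^2 / (2 theta) = 18/5.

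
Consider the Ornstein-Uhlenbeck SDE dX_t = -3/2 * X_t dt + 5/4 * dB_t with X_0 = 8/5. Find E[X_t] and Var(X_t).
E[X_t] = 8*exp(-3*t/2)/5; Var(X_t) = 25/48 - 25*exp(-3*t)/48

The OU SDE dX = -theta X dt + sigma dB admits the integrating factor exp(theta t): d(exp(theta t) X_t) = sigma exp(theta t) dB_t. Integrating from 0 to t:
  X_t = x_0 * exp(-theta t) + sigma * int_0^t exp(-theta (t-s)) dB_s.
The Itô integral has mean 0 and (by the Itô isometry) variance sigma^2 * int_0^t exp(-2 theta (t - s)) ds = sigma^2 * (1 - exp(-2 theta t)) / (2 theta).
With theta = 3/2, sigma = 5/4, x_0 = 8/5:
  E[X_t] = 8/5 * exp(-3/2 t) = 8*exp(-3*t/2)/5
  Var(X_t) = (5/4)^2 * (1 - exp(-2*3/2 t)) / (2 * 3/2) = 25/48 - 25*exp(-3*t)/48.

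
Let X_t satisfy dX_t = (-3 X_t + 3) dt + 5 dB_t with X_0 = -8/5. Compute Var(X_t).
Var(X_t) = 25/6 - 25*exp(-6*t)/6

The variance V(t) = Var(X_t) satisfies V'(t) = 2 a V(t) + c^2 with V(0) = 0 (drift coefficient is linear in X, diffusion is constant). With a = -3, c = 5, the solution is
  V(t) = (c^2 / (2 a)) * (exp(2 a t) - 1)
       = (5^2 / (2*(-3))) * (exp((-6) t) - 1)
       = 25/6 - 25*exp(-6*t)/6.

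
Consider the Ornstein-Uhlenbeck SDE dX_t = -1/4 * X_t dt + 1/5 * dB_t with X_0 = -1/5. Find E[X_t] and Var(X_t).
E[X_t] = -exp(-t/4)/5; Var(X_t) = 2/25 - 2*exp(-t/2)/25

The OU SDE dX = -theta X dt + sigma dB admits the integrating factor exp(theta t): d(exp(theta t) X_t) = sigma exp(theta t) dB_t. Integrating from 0 to t:
  X_t = x_0 * exp(-theta t) + sigma * int_0^t exp(-theta (t-s)) dB_s.
The Itô integral has mean 0 and (by the Itô isometry) variance sigma^2 * int_0^t exp(-2 theta (t - s)) ds = sigma^2 * (1 - exp(-2 theta t)) / (2 theta).
With theta = 1/4, sigma = 1/5, x_0 = -1/5:
  E[X_t] = -1/5 * exp(-1/4 t) = -exp(-t/4)/5
  Var(X_t) = (1/5)^2 * (1 - exp(-2*1/4 t)) / (2 * 1/4) = 2/25 - 2*exp(-t/2)/25.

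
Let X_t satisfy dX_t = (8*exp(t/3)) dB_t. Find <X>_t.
<X>_t = 96*exp(2*t/3) - 96

For an Itô process dX_t = a(t) dt + b(t) dB_t, the quadratic variation is <X>_t = int_0^t b(s)^2 ds (the drift term does not contribute). Here b(s) = 8*exp(s/3), so
  b(s)^2 = 64*exp(2*s/3).
Integrating from 0 to t:
  <X>_t = int_0^t (64*exp(2*s/3)) ds = 96*exp(2*t/3) - 96.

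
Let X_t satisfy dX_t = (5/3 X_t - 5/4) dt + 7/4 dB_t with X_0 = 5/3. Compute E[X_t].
E[X_t] = 11*exp(5*t/3)/12 + 3/4

Taking expectations and using E[dB_t] = 0, the mean m(t) = E[X_t] satisfies the ODE m'(t) = a m(t) + b with m(0) = x_0. With a = 5/3, b = -5/4, x_0 = 5/3, the solution is
  m(t) = x_0 * exp(a t) + (b/a) * (exp(a t) - 1)
       = (5/3) * exp((5/3) t) + ((-5/4)/(5/3)) * (exp((5/3) t) - 1)
       = 11*exp(5*t/3)/12 + 3/4.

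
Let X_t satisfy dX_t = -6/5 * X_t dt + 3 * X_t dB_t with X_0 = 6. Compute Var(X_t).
Var(X_t) = (36*exp(9*t) - 36)*exp(-12*t/5)

For GBM dX = mu X dt + sigma X dB with X_0 = x_0, apply Itô to Y = log X: dY = (mu - sigma^2/2) dt + sigma dB, so Y_t = log(x_0) + (mu - sigma^2/2) t + sigma B_t and hence X_t = x_0 * exp((mu - sigma^2/2) t + sigma B_t).
With mu = -6/5, sigma = 3, x_0 = 6, this gives:
  X_t = 6 * exp((-57/10) * t + (3) * B_t).
Since sigma*B_t ~ Normal(0, sigma^2 t), E[exp(sigma*B_t)] = exp(sigma^2 t / 2); so E[X_t] = x_0 * exp((mu - sigma^2/2) t) * exp(sigma^2 t / 2) = x_0 * exp(mu t) = 6*exp(-6*t/5).
Var(X_t) = E[X_t^2] - (E[X_t])^2 = x_0^2 * exp(2 mu t) * (exp(sigma^2 t) - 1) = (36*exp(9*t) - 36)*exp(-12*t/5).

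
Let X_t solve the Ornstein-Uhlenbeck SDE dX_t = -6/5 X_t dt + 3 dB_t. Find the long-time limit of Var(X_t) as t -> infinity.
lim Var(X_t) = 15/4

The OU SDE dX = -theta X dt + sigma dB admits the integrating factor exp(theta t): d(exp(theta t) X_t) = sigma exp(theta t) dB_t. Integrating from 0 to t gives X_t = x_0 * exp(-theta t) + sigma * int_0^t exp(-theta (t-s)) dB_s for any initial x_0. The Itô integral has variance (by the Itô isometry) sigma^2 * int_0^t exp(-2 theta (t - s)) ds = sigma^2 * (1 - exp(-2 theta t)) / (2 theta), independent of x_0.
With theta = 6/5, sigma = 3:
  Var(X_t) = (3)^2 * (1 - exp(-2*6/5 t)) / (2 * 6/5) = 15/4 - 15*exp(-12*t/5)/4.
As t -> infinity, exp(-2*6/5 t) -> 0, so the stationary variance is sigma^2 / (2 theta) = 15/4.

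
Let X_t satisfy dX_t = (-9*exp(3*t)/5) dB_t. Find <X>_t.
<X>_t = 27*exp(6*t)/50 - 27/50

For an Itô process dX_t = a(t) dt + b(t) dB_t, the quadratic variation is <X>_t = int_0^t b(s)^2 ds (the drift term does not contribute). Here b(s) = -9*exp(3*s)/5, so
  b(s)^2 = 81*exp(6*s)/25.
Integrating from 0 to t:
  <X>_t = int_0^t (81*exp(6*s)/25) ds = 27*exp(6*t)/50 - 27/50.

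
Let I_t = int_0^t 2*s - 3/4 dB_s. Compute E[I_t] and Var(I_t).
E[I_t] = 0; Var(I_t) = t*(64*t^2 - 72*t + 27)/48

The Itô integral of a deterministic integrand f(s) has mean 0 because each increment f(s) * (B_{s+ds} - B_s) has mean 0. By the Itô isometry:
  Var( int_0^t f(s) dB_s ) = E[ (int_0^t f(s) dB_s)^2 ] = int_0^t f(s)^2 ds.
Here f(s) = 2*s - 3/4, so f(s)^2 = (8*s - 3)^2/16. Integrate:
  int_0^t ((8*s - 3)^2/16) ds = t*(64*t^2 - 72*t + 27)/48.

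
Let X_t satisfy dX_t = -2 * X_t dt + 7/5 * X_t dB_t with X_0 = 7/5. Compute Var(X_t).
Var(X_t) = (49*exp(49*t/25) - 49)*exp(-4*t)/25

For GBM dX = mu X dt + sigma X dB with X_0 = x_0, apply Itô to Y = log X: dY = (mu - sigma^2/2) dt + sigma dB, so Y_t = log(x_0) + (mu - sigma^2/2) t + sigma B_t and hence X_t = x_0 * exp((mu - sigma^2/2) t + sigma B_t).
With mu = -2, sigma = 7/5, x_0 = 7/5, this gives:
  X_t = 7/5 * exp((-149/50) * t + (7/5) * B_t).
Since sigma*B_t ~ Normal(0, sigma^2 t), E[exp(sigma*B_t)] = exp(sigma^2 t / 2); so E[X_t] = x_0 * exp((mu - sigma^2/2) t) * exp(sigma^2 t / 2) = x_0 * exp(mu t) = 7*exp(-2*t)/5.
Var(X_t) = E[X_t^2] - (E[X_t])^2 = x_0^2 * exp(2 mu t) * (exp(sigma^2 t) - 1) = (49*exp(49*t/25) - 49)*exp(-4*t)/25.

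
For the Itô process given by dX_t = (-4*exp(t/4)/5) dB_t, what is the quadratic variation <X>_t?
<X>_t = 32*exp(t/2)/25 - 32/25

For an Itô process dX_t = a(t) dt + b(t) dB_t, the quadratic variation is <X>_t = int_0^t b(s)^2 ds (the drift term does not contribute). Here b(s) = -4*exp(s/4)/5, so
  b(s)^2 = 16*exp(s/2)/25.
Integrating from 0 to t:
  <X>_t = int_0^t (16*exp(s/2)/25) ds = 32*exp(t/2)/25 - 32/25.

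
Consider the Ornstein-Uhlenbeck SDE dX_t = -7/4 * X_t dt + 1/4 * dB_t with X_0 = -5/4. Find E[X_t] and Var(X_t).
E[X_t] = -5*exp(-7*t/4)/4; Var(X_t) = 1/56 - exp(-7*t/2)/56

The OU SDE dX = -theta X dt + sigma dB admits the integrating factor exp(theta t): d(exp(theta t) X_t) = sigma exp(theta t) dB_t. Integrating from 0 to t:
  X_t = x_0 * exp(-theta t) + sigma * int_0^t exp(-theta (t-s)) dB_s.
The Itô integral has mean 0 and (by the Itô isometry) variance sigma^2 * int_0^t exp(-2 theta (t - s)) ds = sigma^2 * (1 - exp(-2 theta t)) / (2 theta).
With theta = 7/4, sigma = 1/4, x_0 = -5/4:
  E[X_t] = -5/4 * exp(-7/4 t) = -5*exp(-7*t/4)/4
  Var(X_t) = (1/4)^2 * (1 - exp(-2*7/4 t)) / (2 * 7/4) = 1/56 - exp(-7*t/2)/56.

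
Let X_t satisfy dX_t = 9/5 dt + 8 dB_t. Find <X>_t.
<X>_t = 64*t

For an Itô process dX_t = a(t) dt + b(t) dB_t, the quadratic variation is <X>_t = int_0^t b(s)^2 ds (the drift term does not contribute). Here b(s) = 8, so
  b(s)^2 = 64.
Integrating from 0 to t:
  <X>_t = int_0^t (64) ds = 64*t.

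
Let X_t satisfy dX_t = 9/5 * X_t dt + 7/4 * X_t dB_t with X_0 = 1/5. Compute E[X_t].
E[X_t] = exp(9*t/5)/5

For GBM dX = mu X dt + sigma X dB with X_0 = x_0, apply Itô to Y = log X: dY = (mu - sigma^2/2) dt + sigma dB, so Y_t = log(x_0) + (mu - sigma^2/2) t + sigma B_t and hence X_t = x_0 * exp((mu - sigma^2/2) t + sigma B_t).
With mu = 9/5, sigma = 7/4, x_0 = 1/5, this gives:
  X_t = 1/5 * exp((43/160) * t + (7/4) * B_t).
Since sigma*B_t ~ Normal(0, sigma^2 t), E[exp(sigma*B_t)] = exp(sigma^2 t / 2); so E[X_t] = x_0 * exp((mu - sigma^2/2) t) * exp(sigma^2 t / 2) = x_0 * exp(mu t) = exp(9*t/5)/5.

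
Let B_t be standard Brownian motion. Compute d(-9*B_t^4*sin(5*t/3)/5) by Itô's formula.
d(-9*B_t^4*sin(5*t/3)/5) = (-3*B_t^2*(B_t^2*cos(5*t/3) + 18*sin(5*t/3)/5)) dt + (-36*B_t^3*sin(5*t/3)/5) dB_t

Itô's formula for f(t, x): d f(t, B_t) = (f_t + (1/2) f_xx) dt + f_x dB_t. Compute partials of f(t, x) = -9*x^4*sin(5*t/3)/5:
  f_t(t,x)  = -3*x^4*cos(5*t/3)
  f_x(t,x)  = -36*x^3*sin(5*t/3)/5
  f_xx(t,x) = -108*x^2*sin(5*t/3)/5
Assemble drift = f_t + (1/2) f_xx = -3*x^2*(x^2*cos(5*t/3) + 18*sin(5*t/3)/5) and diffusion = f_x = -36*x^3*sin(5*t/3)/5. Substituting x = B_t:
  d(-9*B_t^4*sin(5*t/3)/5) = (-3*B_t^2*(B_t^2*cos(5*t/3) + 18*sin(5*t/3)/5)) dt + (-36*B_t^3*sin(5*t/3)/5) dB_t.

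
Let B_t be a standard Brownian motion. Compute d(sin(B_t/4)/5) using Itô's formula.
d(sin(B_t/4)/5) = (-sin(B_t/4)/160) dt + (cos(B_t/4)/20) dB_t

Itô's formula for f(B_t) gives d f(B_t) = f'(B_t) dB_t + (1/2) f''(B_t) dt. Compute derivatives of f(x) = sin(x/4)/5:
  f'(x)  = cos(x/4)/20
  f''(x) = -sin(x/4)/80
Substitute x = B_t and multiply the f'' term by 1/2:
  drift     = (1/2) * (-sin(x/4)/80) evaluated at B_t = -sin(B_t/4)/160
  diffusion = (cos(x/4)/20) evaluated at B_t = cos(B_t/4)/20
Therefore d(sin(B_t/4)/5) = (-sin(B_t/4)/160) dt + (cos(B_t/4)/20) dB_t.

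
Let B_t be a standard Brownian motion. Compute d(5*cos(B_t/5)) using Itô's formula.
d(5*cos(B_t/5)) = (-cos(B_t/5)/10) dt + (-sin(B_t/5)) dB_t

Itô's formula for f(B_t) gives d f(B_t) = f'(B_t) dB_t + (1/2) f''(B_t) dt. Compute derivatives of f(x) = 5*cos(x/5):
  f'(x)  = -sin(x/5)
  f''(x) = -cos(x/5)/5
Substitute x = B_t and multiply the f'' term by 1/2:
  drift     = (1/2) * (-cos(x/5)/5) evaluated at B_t = -cos(B_t/5)/10
  diffusion = (-sin(x/5)) evaluated at B_t = -sin(B_t/5)
Therefore d(5*cos(B_t/5)) = (-cos(B_t/5)/10) dt + (-sin(B_t/5)) dB_t.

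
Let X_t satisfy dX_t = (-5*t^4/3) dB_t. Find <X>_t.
<X>_t = 25*t^9/81

For an Itô process dX_t = a(t) dt + b(t) dB_t, the quadratic variation is <X>_t = int_0^t b(s)^2 ds (the drift term does not contribute). Here b(s) = -5*s^4/3, so
  b(s)^2 = 25*s^8/9.
Integrating from 0 to t:
  <X>_t = int_0^t (25*s^8/9) ds = 25*t^9/81.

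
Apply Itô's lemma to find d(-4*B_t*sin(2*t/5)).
d(-4*B_t*sin(2*t/5)) = (-8*B_t*cos(2*t/5)/5) dt + (-4*sin(2*t/5)) dB_t

Itô's formula for f(t, x): d f(t, B_t) = (f_t + (1/2) f_xx) dt + f_x dB_t. Compute partials of f(t, x) = -4*x*sin(2*t/5):
  f_t(t,x)  = -8*x*cos(2*t/5)/5
  f_x(t,x)  = -4*sin(2*t/5)
  f_xx(t,x) = 0
Assemble drift = f_t + (1/2) f_xx = -8*x*cos(2*t/5)/5 and diffusion = f_x = -4*sin(2*t/5). Substituting x = B_t:
  d(-4*B_t*sin(2*t/5)) = (-8*B_t*cos(2*t/5)/5) dt + (-4*sin(2*t/5)) dB_t.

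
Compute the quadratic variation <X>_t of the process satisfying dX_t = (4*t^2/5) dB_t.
<X>_t = 16*t^5/125

For an Itô process dX_t = a(t) dt + b(t) dB_t, the quadratic variation is <X>_t = int_0^t b(s)^2 ds (the drift term does not contribute). Here b(s) = 4*s^2/5, so
  b(s)^2 = 16*s^4/25.
Integrating from 0 to t:
  <X>_t = int_0^t (16*s^4/25) ds = 16*t^5/125.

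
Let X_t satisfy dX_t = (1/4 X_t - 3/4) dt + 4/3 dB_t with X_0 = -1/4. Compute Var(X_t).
Var(X_t) = 32*exp(t/2)/9 - 32/9

The variance V(t) = Var(X_t) satisfies V'(t) = 2 a V(t) + c^2 with V(0) = 0 (drift coefficient is linear in X, diffusion is constant). With a = 1/4, c = 4/3, the solution is
  V(t) = (c^2 / (2 a)) * (exp(2 a t) - 1)
       = ((4/3)^2 / (2*(1/4))) * (exp((1/2) t) - 1)
       = 32*exp(t/2)/9 - 32/9.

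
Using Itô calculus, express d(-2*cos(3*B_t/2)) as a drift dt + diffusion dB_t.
d(-2*cos(3*B_t/2)) = (9*cos(3*B_t/2)/4) dt + (3*sin(3*B_t/2)) dB_t

Itô's formula for f(B_t) gives d f(B_t) = f'(B_t) dB_t + (1/2) f''(B_t) dt. Compute derivatives of f(x) = -2*cos(3*x/2):
  f'(x)  = 3*sin(3*x/2)
  f''(x) = 9*cos(3*x/2)/2
Substitute x = B_t and multiply the f'' term by 1/2:
  drift     = (1/2) * (9*cos(3*x/2)/2) evaluated at B_t = 9*cos(3*B_t/2)/4
  diffusion = (3*sin(3*x/2)) evaluated at B_t = 3*sin(3*B_t/2)
Therefore d(-2*cos(3*B_t/2)) = (9*cos(3*B_t/2)/4) dt + (3*sin(3*B_t/2)) dB_t.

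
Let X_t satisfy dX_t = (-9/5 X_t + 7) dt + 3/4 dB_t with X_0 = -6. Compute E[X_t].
E[X_t] = 35/9 - 89*exp(-9*t/5)/9

Taking expectations and using E[dB_t] = 0, the mean m(t) = E[X_t] satisfies the ODE m'(t) = a m(t) + b with m(0) = x_0. With a = -9/5, b = 7, x_0 = -6, the solution is
  m(t) = x_0 * exp(a t) + (b/a) * (exp(a t) - 1)
       = (-6) * exp((-9/5) t) + (7/(-9/5)) * (exp((-9/5) t) - 1)
       = 35/9 - 89*exp(-9*t/5)/9.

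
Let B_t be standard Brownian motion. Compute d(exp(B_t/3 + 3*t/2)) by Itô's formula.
d(exp(B_t/3 + 3*t/2)) = (14*exp(B_t/3 + 3*t/2)/9) dt + (exp(B_t/3 + 3*t/2)/3) dB_t

Itô's formula for f(t, x): d f(t, B_t) = (f_t + (1/2) f_xx) dt + f_x dB_t. Compute partials of f(t, x) = exp(3*t/2 + x/3):
  f_t(t,x)  = 3*exp(3*t/2 + x/3)/2
  f_x(t,x)  = exp(3*t/2 + x/3)/3
  f_xx(t,x) = exp(3*t/2 + x/3)/9
Assemble drift = f_t + (1/2) f_xx = 14*exp(3*t/2 + x/3)/9 and diffusion = f_x = exp(3*t/2 + x/3)/3. Substituting x = B_t:
  d(exp(B_t/3 + 3*t/2)) = (14*exp(B_t/3 + 3*t/2)/9) dt + (exp(B_t/3 + 3*t/2)/3) dB_t.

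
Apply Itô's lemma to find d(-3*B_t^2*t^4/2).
d(-3*B_t^2*t^4/2) = (3*t^3*(-4*B_t^2 - t)/2) dt + (-3*B_t*t^4) dB_t

Itô's formula for f(t, x): d f(t, B_t) = (f_t + (1/2) f_xx) dt + f_x dB_t. Compute partials of f(t, x) = -3*t^4*x^2/2:
  f_t(t,x)  = -6*t^3*x^2
  f_x(t,x)  = -3*t^4*x
  f_xx(t,x) = -3*t^4
Assemble drift = f_t + (1/2) f_xx = 3*t^3*(-t - 4*x^2)/2 and diffusion = f_x = -3*t^4*x. Substituting x = B_t:
  d(-3*B_t^2*t^4/2) = (3*t^3*(-4*B_t^2 - t)/2) dt + (-3*B_t*t^4) dB_t.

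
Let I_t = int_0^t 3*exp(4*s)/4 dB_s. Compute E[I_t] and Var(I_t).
E[I_t] = 0; Var(I_t) = 9*exp(8*t)/128 - 9/128

The Itô integral of a deterministic integrand f(s) has mean 0 because each increment f(s) * (B_{s+ds} - B_s) has mean 0. By the Itô isometry:
  Var( int_0^t f(s) dB_s ) = E[ (int_0^t f(s) dB_s)^2 ] = int_0^t f(s)^2 ds.
Here f(s) = 3*exp(4*s)/4, so f(s)^2 = 9*exp(8*s)/16. Integrate:
  int_0^t (9*exp(8*s)/16) ds = 9*exp(8*t)/128 - 9/128.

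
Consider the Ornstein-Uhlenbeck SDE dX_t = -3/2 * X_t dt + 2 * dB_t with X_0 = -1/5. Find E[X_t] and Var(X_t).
E[X_t] = -exp(-3*t/2)/5; Var(X_t) = 4/3 - 4*exp(-3*t)/3

The OU SDE dX = -theta X dt + sigma dB admits the integrating factor exp(theta t): d(exp(theta t) X_t) = sigma exp(theta t) dB_t. Integrating from 0 to t:
  X_t = x_0 * exp(-theta t) + sigma * int_0^t exp(-theta (t-s)) dB_s.
The Itô integral has mean 0 and (by the Itô isometry) variance sigma^2 * int_0^t exp(-2 theta (t - s)) ds = sigma^2 * (1 - exp(-2 theta t)) / (2 theta).
With theta = 3/2, sigma = 2, x_0 = -1/5:
  E[X_t] = -1/5 * exp(-3/2 t) = -exp(-3*t/2)/5
  Var(X_t) = (2)^2 * (1 - exp(-2*3/2 t)) / (2 * 3/2) = 4/3 - 4*exp(-3*t)/3.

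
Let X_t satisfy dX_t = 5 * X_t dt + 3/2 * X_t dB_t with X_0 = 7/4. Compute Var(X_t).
Var(X_t) = 49*(exp(9*t/4) - 1)*exp(10*t)/16

For GBM dX = mu X dt + sigma X dB with X_0 = x_0, apply Itô to Y = log X: dY = (mu - sigma^2/2) dt + sigma dB, so Y_t = log(x_0) + (mu - sigma^2/2) t + sigma B_t and hence X_t = x_0 * exp((mu - sigma^2/2) t + sigma B_t).
With mu = 5, sigma = 3/2, x_0 = 7/4, this gives:
  X_t = 7/4 * exp((31/8) * t + (3/2) * B_t).
Since sigma*B_t ~ Normal(0, sigma^2 t), E[exp(sigma*B_t)] = exp(sigma^2 t / 2); so E[X_t] = x_0 * exp((mu - sigma^2/2) t) * exp(sigma^2 t / 2) = x_0 * exp(mu t) = 7*exp(5*t)/4.
Var(X_t) = E[X_t^2] - (E[X_t])^2 = x_0^2 * exp(2 mu t) * (exp(sigma^2 t) - 1) = 49*(exp(9*t/4) - 1)*exp(10*t)/16.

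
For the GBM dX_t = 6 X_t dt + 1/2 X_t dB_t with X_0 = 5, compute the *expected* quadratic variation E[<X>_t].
E[<X>_t] = 25*exp(49*t/4)/49 - 25/49

<X>_t = int_0^t ((1/2) * X_s)^2 ds. Taking expectation inside the integral: E[<X>_t] = (1/2)^2 * int_0^t E[X_s^2] ds. For GBM, E[X_s^2] = x_0^2 * exp((2 mu + sigma^2) s). Integrating:
  E[<X>_t] = (1/2)^2 * 5^2 * (exp((2*6 + (1/2)^2) t) - 1) / (2*6 + (1/2)^2)
           = (1/2)^2 * 5^2 * (exp((49/4) t) - 1) / (49/4) = 25*exp(49*t/4)/49 - 25/49.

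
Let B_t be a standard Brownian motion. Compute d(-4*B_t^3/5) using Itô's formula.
d(-4*B_t^3/5) = (-12*B_t/5) dt + (-12*B_t^2/5) dB_t

Itô's formula for f(B_t) gives d f(B_t) = f'(B_t) dB_t + (1/2) f''(B_t) dt. Compute derivatives of f(x) = -4*x^3/5:
  f'(x)  = -12*x^2/5
  f''(x) = -24*x/5
Substitute x = B_t and multiply the f'' term by 1/2:
  drift     = (1/2) * (-24*x/5) evaluated at B_t = -12*B_t/5
  diffusion = (-12*x^2/5) evaluated at B_t = -12*B_t^2/5
Therefore d(-4*B_t^3/5) = (-12*B_t/5) dt + (-12*B_t^2/5) dB_t.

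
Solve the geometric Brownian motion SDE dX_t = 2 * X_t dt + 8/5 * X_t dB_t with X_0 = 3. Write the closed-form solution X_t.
X_t = 3 * exp((18/25) * t + (8/5) * B_t)

For GBM dX = mu X dt + sigma X dB with X_0 = x_0, apply Itô to Y = log X: dY = (mu - sigma^2/2) dt + sigma dB, so Y_t = log(x_0) + (mu - sigma^2/2) t + sigma B_t and hence X_t = x_0 * exp((mu - sigma^2/2) t + sigma B_t).
With mu = 2, sigma = 8/5, x_0 = 3, this gives:
  X_t = 3 * exp((18/25) * t + (8/5) * B_t).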